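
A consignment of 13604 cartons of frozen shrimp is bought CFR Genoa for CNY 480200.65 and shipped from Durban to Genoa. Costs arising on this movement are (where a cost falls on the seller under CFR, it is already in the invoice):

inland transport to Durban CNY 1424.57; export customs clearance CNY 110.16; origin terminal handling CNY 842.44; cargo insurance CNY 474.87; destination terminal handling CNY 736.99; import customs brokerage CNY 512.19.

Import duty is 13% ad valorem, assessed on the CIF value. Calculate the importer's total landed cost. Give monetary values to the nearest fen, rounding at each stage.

Total landed cost: CNY 544412.52

CFR: the seller pays costs through ocean freight to the destination port, but not insurance.
Already in the invoice (seller's account under CFR): inland to port, export clearance, origin terminal — exclude.
CIF value = CFR price + insurance = 480200.65 + 474.87 = 480675.52
Import duty = 480675.52 × 13% = 62487.82
Buyer bears: insurance 474.87 + destination terminal 736.99 + brokerage 512.19 + duty 62487.82 = 64211.87
Landed cost = invoice 480200.65 + 64211.87 = 544412.52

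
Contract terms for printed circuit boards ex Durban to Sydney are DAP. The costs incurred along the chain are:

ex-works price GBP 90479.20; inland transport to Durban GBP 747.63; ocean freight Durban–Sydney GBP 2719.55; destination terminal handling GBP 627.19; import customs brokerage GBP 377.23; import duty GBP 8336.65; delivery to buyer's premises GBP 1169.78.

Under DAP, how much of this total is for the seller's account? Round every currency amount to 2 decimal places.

DAP: the seller bears all costs to the named destination except import duty and clearance.
Seller's account: goods 90479.20 + inland to port 747.63 + freight 2719.55 + destination terminal 627.19 + delivery 1169.78 = 95743.35
Buyer's account: brokerage 377.23 + duty 8336.65 = 8713.88

Seller's account: GBP 95743.35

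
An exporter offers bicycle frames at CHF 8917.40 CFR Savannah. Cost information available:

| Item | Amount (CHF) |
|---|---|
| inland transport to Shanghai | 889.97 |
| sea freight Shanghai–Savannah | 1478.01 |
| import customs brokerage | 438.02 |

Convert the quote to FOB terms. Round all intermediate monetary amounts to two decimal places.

Not relevant to the conversion: inland to port — on the seller under both CFR and FOB; already in the CFR price and stays in the FOB price. brokerage — on the buyer under both terms; not part of either seller's price.
From CFR to FOB, the seller no longer bears: freight.
FOB price = 8917.40 − 1478.01 = 7439.39

FOB price: CHF 7439.39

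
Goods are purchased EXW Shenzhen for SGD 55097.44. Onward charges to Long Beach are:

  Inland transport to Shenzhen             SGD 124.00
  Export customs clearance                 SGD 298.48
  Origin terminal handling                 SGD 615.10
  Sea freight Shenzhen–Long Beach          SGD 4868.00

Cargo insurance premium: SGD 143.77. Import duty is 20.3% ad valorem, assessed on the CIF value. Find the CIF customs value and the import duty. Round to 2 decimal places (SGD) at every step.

CIF = EXW price + pre-shipment costs + freight + insurance
CIF = 55097.44 + 124.00 + 298.48 + 615.10 + 4868.00 + 143.77 = 61146.79
Import duty = 61146.79 × 20.3% = 12412.80

CIF value: SGD 61146.79; import duty: SGD 12412.80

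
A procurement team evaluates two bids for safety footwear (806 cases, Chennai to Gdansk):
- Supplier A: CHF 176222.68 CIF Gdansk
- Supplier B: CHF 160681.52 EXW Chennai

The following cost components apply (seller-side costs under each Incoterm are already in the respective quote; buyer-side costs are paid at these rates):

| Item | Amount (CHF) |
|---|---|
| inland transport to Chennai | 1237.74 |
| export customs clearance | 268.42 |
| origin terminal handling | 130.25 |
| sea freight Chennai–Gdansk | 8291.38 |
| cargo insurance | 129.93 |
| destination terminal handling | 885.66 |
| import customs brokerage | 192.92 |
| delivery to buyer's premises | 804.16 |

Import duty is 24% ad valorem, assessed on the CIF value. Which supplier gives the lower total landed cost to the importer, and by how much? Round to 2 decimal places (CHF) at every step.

Supplier A (CIF):
The CIF price already equals the CIF value: 176222.68
Import duty = 176222.68 × 24% = 42293.44
Buyer bears (A): 885.66 + 192.92 + 804.16 = 1882.74
Landed cost (A) = invoice 176222.68 + 1882.74 + duty 42293.44 = 220398.86
Supplier B (EXW):
CIF value = EXW price + inland to port + export clearance + origin terminal + freight + insurance = 160681.52 + 1237.74 + 268.42 + 130.25 + 8291.38 + 129.93 = 170739.24
Import duty = 170739.24 × 24% = 40977.42
Buyer bears (B): 1237.74 + 268.42 + 130.25 + 8291.38 + 129.93 + 885.66 + 192.92 + 804.16 = 11940.46
Landed cost (B) = invoice 160681.52 + 11940.46 + duty 40977.42 = 213599.40
Difference = |220398.86 − 213599.40| = 6799.46

Supplier B is cheaper by CHF 6799.46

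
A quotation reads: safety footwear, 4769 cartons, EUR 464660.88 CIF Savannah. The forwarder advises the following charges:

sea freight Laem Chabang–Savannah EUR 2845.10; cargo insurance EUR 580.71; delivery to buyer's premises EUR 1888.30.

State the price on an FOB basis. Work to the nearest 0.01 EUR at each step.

Not relevant to the conversion: delivery — on the buyer under both terms; not part of either seller's price.
From CIF to FOB, the seller no longer bears: freight, insurance.
FOB price = 464660.88 − 2845.10 − 580.71 = 461235.07

FOB price: EUR 461235.07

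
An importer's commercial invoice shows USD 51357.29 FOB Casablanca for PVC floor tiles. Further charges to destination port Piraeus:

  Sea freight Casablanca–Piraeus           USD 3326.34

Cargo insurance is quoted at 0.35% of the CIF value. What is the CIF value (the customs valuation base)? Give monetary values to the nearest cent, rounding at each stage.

Let C be the CIF value. C = FOB price + freight + 0.35% × C
C − 0.35% × C = 51357.29 + 3326.34
0.9965 × C = 54683.63
C = 54683.63 / 0.9965 = 54875.69
Insurance premium = 0.35% × 54875.69 = 192.06

CIF value: USD 54875.69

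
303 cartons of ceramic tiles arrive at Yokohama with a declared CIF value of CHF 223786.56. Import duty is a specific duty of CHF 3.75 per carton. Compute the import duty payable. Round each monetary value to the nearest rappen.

Import duty = 303 × 3.75 = 1136.25

Import duty: CHF 1136.25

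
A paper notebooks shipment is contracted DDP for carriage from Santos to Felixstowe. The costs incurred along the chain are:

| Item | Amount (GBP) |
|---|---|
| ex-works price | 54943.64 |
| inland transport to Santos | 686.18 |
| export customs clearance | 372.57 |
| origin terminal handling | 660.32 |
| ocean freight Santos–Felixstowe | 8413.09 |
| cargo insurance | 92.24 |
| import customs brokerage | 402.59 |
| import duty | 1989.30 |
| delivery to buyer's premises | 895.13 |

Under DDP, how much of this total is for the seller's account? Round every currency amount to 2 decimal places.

Seller's account: GBP 68455.06

DDP: the seller bears all costs including import duty.
Seller's account: goods 54943.64 + inland to port 686.18 + export clearance 372.57 + origin terminal 660.32 + freight 8413.09 + insurance 92.24 + brokerage 402.59 + duty 1989.30 + delivery 895.13 = 68455.06
Buyer's account: 0.00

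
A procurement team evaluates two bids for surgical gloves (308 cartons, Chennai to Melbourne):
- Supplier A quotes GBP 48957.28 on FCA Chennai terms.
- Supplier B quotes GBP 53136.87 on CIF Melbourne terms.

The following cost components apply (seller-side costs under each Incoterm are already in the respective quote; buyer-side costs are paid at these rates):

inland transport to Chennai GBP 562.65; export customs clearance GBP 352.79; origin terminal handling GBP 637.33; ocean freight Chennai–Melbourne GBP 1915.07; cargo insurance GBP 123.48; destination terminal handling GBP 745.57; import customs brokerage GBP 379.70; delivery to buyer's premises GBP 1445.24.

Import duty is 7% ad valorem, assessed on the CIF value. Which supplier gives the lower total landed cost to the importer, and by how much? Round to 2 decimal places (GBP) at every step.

Supplier A is cheaper by GBP 1608.97

Supplier A (FCA):
CIF value = FCA price + origin terminal + freight + insurance = 48957.28 + 637.33 + 1915.07 + 123.48 = 51633.16
Import duty = 51633.16 × 7% = 3614.32
Buyer bears (A): 637.33 + 1915.07 + 123.48 + 745.57 + 379.70 + 1445.24 = 5246.39
Landed cost (A) = invoice 48957.28 + 5246.39 + duty 3614.32 = 57817.99
Supplier B (CIF):
The CIF price already equals the CIF value: 53136.87
Import duty = 53136.87 × 7% = 3719.58
Buyer bears (B): 745.57 + 379.70 + 1445.24 = 2570.51
Landed cost (B) = invoice 53136.87 + 2570.51 + duty 3719.58 = 59426.96
Difference = |57817.99 − 59426.96| = 1608.97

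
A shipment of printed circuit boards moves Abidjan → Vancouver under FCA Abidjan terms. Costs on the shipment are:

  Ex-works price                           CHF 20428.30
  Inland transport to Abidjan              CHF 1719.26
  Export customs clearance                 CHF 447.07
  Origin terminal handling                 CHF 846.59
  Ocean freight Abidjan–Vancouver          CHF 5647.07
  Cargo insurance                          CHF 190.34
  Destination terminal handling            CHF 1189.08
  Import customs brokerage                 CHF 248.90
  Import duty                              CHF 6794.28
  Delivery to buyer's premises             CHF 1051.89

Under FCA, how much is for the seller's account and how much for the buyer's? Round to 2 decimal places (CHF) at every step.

FCA: the seller delivers export-cleared goods to the carrier; the buyer bears costs from that point.
Seller's account: goods 20428.30 + inland to port 1719.26 + export clearance 447.07 = 22594.63
Buyer's account: origin terminal 846.59 + freight 5647.07 + insurance 190.34 + destination terminal 1189.08 + brokerage 248.90 + duty 6794.28 + delivery 1051.89 = 15968.15

Seller: CHF 22594.63; buyer: CHF 15968.15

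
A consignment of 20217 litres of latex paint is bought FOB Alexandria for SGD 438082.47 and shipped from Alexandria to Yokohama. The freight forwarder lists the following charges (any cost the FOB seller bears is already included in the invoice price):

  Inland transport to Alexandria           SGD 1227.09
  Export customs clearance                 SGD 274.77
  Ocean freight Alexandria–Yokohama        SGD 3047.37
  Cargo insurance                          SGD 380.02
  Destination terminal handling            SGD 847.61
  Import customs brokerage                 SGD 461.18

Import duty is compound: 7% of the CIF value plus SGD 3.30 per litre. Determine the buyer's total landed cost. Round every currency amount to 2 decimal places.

Total landed cost: SGD 540440.44

FOB: the seller bears costs until goods are on board at the origin port; the buyer bears freight, insurance and all costs thereafter.
Already in the invoice (seller's account under FOB): inland to port, export clearance — exclude.
CIF value = FOB price + freight + insurance = 438082.47 + 3047.37 + 380.02 = 441509.86
Ad valorem component: 441509.86 × 7% = 30905.69
Specific component: 20217 × 3.30 = 66716.10
Import duty = 30905.69 + 66716.10 = 97621.79
Buyer bears: freight 3047.37 + insurance 380.02 + destination terminal 847.61 + brokerage 461.18 + duty 97621.79 = 102357.97
Landed cost = invoice 438082.47 + 102357.97 = 540440.44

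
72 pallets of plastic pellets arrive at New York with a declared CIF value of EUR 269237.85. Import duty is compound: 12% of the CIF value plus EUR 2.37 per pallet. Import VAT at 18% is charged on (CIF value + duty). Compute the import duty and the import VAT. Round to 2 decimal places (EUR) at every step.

Import duty: EUR 32479.18; import VAT: EUR 54309.07

Ad valorem component: 269237.85 × 12% = 32308.54
Specific component: 72 × 2.37 = 170.64
Import duty = 32308.54 + 170.64 = 32479.18
VAT base = CIF + duty = 269237.85 + 32479.18 = 301717.03
Import VAT = 301717.03 × 18% = 54309.07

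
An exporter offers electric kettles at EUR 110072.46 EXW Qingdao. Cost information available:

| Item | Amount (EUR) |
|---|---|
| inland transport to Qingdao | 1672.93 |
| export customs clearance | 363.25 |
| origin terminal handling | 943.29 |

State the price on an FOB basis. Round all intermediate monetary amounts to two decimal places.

FOB price: EUR 113051.93

From EXW to FOB, the seller additionally bears: inland to port, export clearance, origin terminal.
FOB price = 110072.46 + 1672.93 + 363.25 + 943.29 = 113051.93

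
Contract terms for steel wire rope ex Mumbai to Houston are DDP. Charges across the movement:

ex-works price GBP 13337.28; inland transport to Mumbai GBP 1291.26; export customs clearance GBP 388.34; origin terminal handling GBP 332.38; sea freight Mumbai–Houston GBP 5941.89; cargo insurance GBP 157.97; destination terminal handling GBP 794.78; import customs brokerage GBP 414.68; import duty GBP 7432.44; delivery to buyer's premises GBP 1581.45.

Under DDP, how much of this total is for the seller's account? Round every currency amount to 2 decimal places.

Seller's account: GBP 31672.47

DDP: the seller bears all costs including import duty.
Seller's account: goods 13337.28 + inland to port 1291.26 + export clearance 388.34 + origin terminal 332.38 + freight 5941.89 + insurance 157.97 + destination terminal 794.78 + brokerage 414.68 + duty 7432.44 + delivery 1581.45 = 31672.47
Buyer's account: 0.00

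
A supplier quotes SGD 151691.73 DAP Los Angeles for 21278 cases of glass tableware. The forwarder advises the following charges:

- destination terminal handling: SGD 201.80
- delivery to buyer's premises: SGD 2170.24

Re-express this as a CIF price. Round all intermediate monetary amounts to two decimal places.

CIF price: SGD 149319.69

From DAP to CIF, the seller no longer bears: destination terminal, delivery.
CIF price = 151691.73 − 201.80 − 2170.24 = 149319.69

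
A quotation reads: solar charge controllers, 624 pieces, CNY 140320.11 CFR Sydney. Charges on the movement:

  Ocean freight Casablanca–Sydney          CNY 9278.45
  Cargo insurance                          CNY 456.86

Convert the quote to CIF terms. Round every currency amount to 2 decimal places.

CIF price: CNY 140776.97

Not relevant to the conversion: freight — on the seller under both CFR and CIF; already in the CFR price and stays in the CIF price.
From CFR to CIF, the seller additionally bears: insurance.
CIF price = 140320.11 + 456.86 = 140776.97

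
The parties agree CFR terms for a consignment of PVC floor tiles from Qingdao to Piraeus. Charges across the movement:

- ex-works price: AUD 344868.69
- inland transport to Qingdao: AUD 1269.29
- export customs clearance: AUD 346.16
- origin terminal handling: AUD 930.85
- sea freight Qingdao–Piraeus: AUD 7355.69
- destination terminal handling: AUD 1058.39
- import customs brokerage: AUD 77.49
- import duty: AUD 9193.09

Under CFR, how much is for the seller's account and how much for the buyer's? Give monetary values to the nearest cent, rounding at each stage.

Seller: AUD 354770.68; buyer: AUD 10328.97

CFR: the seller pays costs through ocean freight to the destination port, but not insurance.
Seller's account: goods 344868.69 + inland to port 1269.29 + export clearance 346.16 + origin terminal 930.85 + freight 7355.69 = 354770.68
Buyer's account: destination terminal 1058.39 + brokerage 77.49 + duty 9193.09 = 10328.97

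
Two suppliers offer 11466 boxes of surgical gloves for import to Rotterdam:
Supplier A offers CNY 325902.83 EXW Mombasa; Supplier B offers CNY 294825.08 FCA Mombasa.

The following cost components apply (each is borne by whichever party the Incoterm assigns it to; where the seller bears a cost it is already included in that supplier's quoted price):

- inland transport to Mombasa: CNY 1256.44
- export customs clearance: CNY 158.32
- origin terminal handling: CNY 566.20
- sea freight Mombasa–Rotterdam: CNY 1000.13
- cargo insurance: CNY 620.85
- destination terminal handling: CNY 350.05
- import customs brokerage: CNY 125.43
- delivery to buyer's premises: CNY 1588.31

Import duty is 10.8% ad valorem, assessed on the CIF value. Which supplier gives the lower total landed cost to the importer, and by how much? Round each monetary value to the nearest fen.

Supplier A (EXW):
CIF value = EXW price + inland to port + export clearance + origin terminal + freight + insurance = 325902.83 + 1256.44 + 158.32 + 566.20 + 1000.13 + 620.85 = 329504.77
Import duty = 329504.77 × 10.8% = 35586.52
Buyer bears (A): 1256.44 + 158.32 + 566.20 + 1000.13 + 620.85 + 350.05 + 125.43 + 1588.31 = 5665.73
Landed cost (A) = invoice 325902.83 + 5665.73 + duty 35586.52 = 367155.08
Supplier B (FCA):
CIF value = FCA price + origin terminal + freight + insurance = 294825.08 + 566.20 + 1000.13 + 620.85 = 297012.26
Import duty = 297012.26 × 10.8% = 32077.32
Buyer bears (B): 566.20 + 1000.13 + 620.85 + 350.05 + 125.43 + 1588.31 = 4250.97
Landed cost (B) = invoice 294825.08 + 4250.97 + duty 32077.32 = 331153.37
Difference = |367155.08 − 331153.37| = 36001.71

Supplier B is cheaper by CNY 36001.71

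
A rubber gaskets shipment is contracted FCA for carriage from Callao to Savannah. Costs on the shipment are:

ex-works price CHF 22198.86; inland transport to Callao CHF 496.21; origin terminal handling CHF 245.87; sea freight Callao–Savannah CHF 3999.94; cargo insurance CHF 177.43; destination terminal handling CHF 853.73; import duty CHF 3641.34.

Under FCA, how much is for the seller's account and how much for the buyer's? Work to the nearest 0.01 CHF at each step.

FCA: the seller delivers export-cleared goods to the carrier; the buyer bears costs from that point.
Seller's account: goods 22198.86 + inland to port 496.21 = 22695.07
Buyer's account: origin terminal 245.87 + freight 3999.94 + insurance 177.43 + destination terminal 853.73 + duty 3641.34 = 8918.31

Seller: CHF 22695.07; buyer: CHF 8918.31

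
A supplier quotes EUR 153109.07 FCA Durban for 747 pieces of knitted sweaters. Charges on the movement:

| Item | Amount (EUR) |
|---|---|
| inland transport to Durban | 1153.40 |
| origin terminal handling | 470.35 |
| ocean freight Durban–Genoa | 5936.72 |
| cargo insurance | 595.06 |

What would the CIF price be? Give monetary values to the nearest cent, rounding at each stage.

CIF price: EUR 160111.20

Not relevant to the conversion: inland to port — on the seller under both FCA and CIF; already in the FCA price and stays in the CIF price.
From FCA to CIF, the seller additionally bears: origin terminal, freight, insurance.
CIF price = 153109.07 + 470.35 + 5936.72 + 595.06 = 160111.20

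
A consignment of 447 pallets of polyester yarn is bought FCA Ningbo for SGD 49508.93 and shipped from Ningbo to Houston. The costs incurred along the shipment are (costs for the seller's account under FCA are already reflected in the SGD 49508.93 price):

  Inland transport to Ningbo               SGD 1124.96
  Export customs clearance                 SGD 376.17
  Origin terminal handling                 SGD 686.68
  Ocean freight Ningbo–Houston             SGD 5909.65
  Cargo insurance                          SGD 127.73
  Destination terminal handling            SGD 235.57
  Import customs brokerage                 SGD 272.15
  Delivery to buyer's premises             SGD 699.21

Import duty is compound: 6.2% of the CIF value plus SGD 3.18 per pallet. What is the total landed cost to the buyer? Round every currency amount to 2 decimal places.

Total landed cost: SGD 62347.83

FCA: the seller delivers export-cleared goods to the carrier; the buyer bears costs from that point.
Already in the invoice (seller's account under FCA): inland to port, export clearance — exclude.
CIF value = FCA price + origin terminal + freight + insurance = 49508.93 + 686.68 + 5909.65 + 127.73 = 56232.99
Ad valorem component: 56232.99 × 6.2% = 3486.45
Specific component: 447 × 3.18 = 1421.46
Import duty = 3486.45 + 1421.46 = 4907.91
Buyer bears: origin terminal 686.68 + freight 5909.65 + insurance 127.73 + destination terminal 235.57 + brokerage 272.15 + delivery 699.21 + duty 4907.91 = 12838.90
Landed cost = invoice 49508.93 + 12838.90 = 62347.83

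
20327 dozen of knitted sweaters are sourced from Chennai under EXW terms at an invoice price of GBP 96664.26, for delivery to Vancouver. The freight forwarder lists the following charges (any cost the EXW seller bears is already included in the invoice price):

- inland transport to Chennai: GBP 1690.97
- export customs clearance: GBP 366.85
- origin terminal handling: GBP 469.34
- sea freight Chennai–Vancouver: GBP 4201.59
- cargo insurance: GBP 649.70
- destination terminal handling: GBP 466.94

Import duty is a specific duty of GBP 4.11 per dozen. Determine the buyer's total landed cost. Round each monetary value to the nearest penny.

Total landed cost: GBP 188053.62

EXW: the seller makes goods available at their premises; the buyer bears all onward costs.
CIF value = EXW price + inland to port + export clearance + origin terminal + freight + insurance = 96664.26 + 1690.97 + 366.85 + 469.34 + 4201.59 + 649.70 = 104042.71
Import duty = 20327 × 4.11 = 83543.97
Buyer bears: inland to port 1690.97 + export clearance 366.85 + origin terminal 469.34 + freight 4201.59 + insurance 649.70 + destination terminal 466.94 + duty 83543.97 = 91389.36
Landed cost = invoice 96664.26 + 91389.36 = 188053.62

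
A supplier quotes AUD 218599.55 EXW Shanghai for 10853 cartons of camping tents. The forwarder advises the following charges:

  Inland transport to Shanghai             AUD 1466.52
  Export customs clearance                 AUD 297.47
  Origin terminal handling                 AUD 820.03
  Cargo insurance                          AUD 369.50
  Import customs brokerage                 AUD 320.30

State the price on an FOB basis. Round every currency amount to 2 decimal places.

FOB price: AUD 221183.57

Not relevant to the conversion: brokerage, insurance — on the buyer under both terms; not part of either seller's price.
From EXW to FOB, the seller additionally bears: inland to port, export clearance, origin terminal.
FOB price = 218599.55 + 1466.52 + 297.47 + 820.03 = 221183.57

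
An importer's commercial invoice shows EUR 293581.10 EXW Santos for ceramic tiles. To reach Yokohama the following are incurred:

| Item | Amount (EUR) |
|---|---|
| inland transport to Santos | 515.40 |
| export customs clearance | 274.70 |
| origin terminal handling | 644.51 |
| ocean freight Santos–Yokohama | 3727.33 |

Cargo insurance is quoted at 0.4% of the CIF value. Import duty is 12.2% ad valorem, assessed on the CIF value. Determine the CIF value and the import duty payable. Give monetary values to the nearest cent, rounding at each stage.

Let C be the CIF value. C = EXW price + pre-shipment costs + freight + 0.4% × C
C − 0.4% × C = 293581.10 + 515.40 + 274.70 + 644.51 + 3727.33
0.996 × C = 298743.04
C = 298743.04 / 0.996 = 299942.81
Insurance premium = 0.4% × 299942.81 = 1199.77
Import duty = 299942.81 × 12.2% = 36593.02

CIF value: EUR 299942.81; import duty: EUR 36593.02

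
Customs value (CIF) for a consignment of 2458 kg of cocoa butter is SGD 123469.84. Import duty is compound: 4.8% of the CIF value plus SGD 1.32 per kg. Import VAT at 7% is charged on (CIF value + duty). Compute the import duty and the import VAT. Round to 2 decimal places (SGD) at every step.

Import duty: SGD 9171.11; import VAT: SGD 9284.87

Ad valorem component: 123469.84 × 4.8% = 5926.55
Specific component: 2458 × 1.32 = 3244.56
Import duty = 5926.55 + 3244.56 = 9171.11
VAT base = CIF + duty = 123469.84 + 9171.11 = 132640.95
Import VAT = 132640.95 × 7% = 9284.87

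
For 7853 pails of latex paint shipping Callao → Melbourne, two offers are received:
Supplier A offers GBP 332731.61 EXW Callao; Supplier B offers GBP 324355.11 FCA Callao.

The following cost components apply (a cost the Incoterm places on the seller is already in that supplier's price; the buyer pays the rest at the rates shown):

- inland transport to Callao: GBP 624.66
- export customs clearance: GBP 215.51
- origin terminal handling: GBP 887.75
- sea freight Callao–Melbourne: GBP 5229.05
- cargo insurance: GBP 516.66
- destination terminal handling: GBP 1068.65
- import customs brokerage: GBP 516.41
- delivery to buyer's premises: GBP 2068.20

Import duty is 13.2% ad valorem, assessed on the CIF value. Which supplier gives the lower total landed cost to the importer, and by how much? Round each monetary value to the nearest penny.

Supplier A (EXW):
CIF value = EXW price + inland to port + export clearance + origin terminal + freight + insurance = 332731.61 + 624.66 + 215.51 + 887.75 + 5229.05 + 516.66 = 340205.24
Import duty = 340205.24 × 13.2% = 44907.09
Buyer bears (A): 624.66 + 215.51 + 887.75 + 5229.05 + 516.66 + 1068.65 + 516.41 + 2068.20 = 11126.89
Landed cost (A) = invoice 332731.61 + 11126.89 + duty 44907.09 = 388765.59
Supplier B (FCA):
CIF value = FCA price + origin terminal + freight + insurance = 324355.11 + 887.75 + 5229.05 + 516.66 = 330988.57
Import duty = 330988.57 × 13.2% = 43690.49
Buyer bears (B): 887.75 + 5229.05 + 516.66 + 1068.65 + 516.41 + 2068.20 = 10286.72
Landed cost (B) = invoice 324355.11 + 10286.72 + duty 43690.49 = 378332.32
Difference = |388765.59 − 378332.32| = 10433.27

Supplier B is cheaper by GBP 10433.27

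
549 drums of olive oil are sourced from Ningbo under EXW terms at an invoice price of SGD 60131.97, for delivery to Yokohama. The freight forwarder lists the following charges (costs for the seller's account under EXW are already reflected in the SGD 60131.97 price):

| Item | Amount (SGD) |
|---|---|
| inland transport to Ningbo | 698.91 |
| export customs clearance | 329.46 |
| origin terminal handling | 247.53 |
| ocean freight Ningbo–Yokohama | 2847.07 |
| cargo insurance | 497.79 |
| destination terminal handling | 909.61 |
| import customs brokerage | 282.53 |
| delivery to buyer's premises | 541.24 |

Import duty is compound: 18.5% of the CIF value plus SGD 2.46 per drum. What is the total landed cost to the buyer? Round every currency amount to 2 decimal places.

Total landed cost: SGD 79815.91

EXW: the seller makes goods available at their premises; the buyer bears all onward costs.
CIF value = EXW price + inland to port + export clearance + origin terminal + freight + insurance = 60131.97 + 698.91 + 329.46 + 247.53 + 2847.07 + 497.79 = 64752.73
Ad valorem component: 64752.73 × 18.5% = 11979.26
Specific component: 549 × 2.46 = 1350.54
Import duty = 11979.26 + 1350.54 = 13329.80
Buyer bears: inland to port 698.91 + export clearance 329.46 + origin terminal 247.53 + freight 2847.07 + insurance 497.79 + destination terminal 909.61 + brokerage 282.53 + delivery 541.24 + duty 13329.80 = 19683.94
Landed cost = invoice 60131.97 + 19683.94 = 79815.91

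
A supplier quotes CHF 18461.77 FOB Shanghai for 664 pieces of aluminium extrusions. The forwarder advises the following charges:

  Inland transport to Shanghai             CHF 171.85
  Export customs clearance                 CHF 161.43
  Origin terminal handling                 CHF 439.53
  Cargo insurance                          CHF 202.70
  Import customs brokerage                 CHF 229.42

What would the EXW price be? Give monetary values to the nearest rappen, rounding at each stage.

EXW price: CHF 17688.96

Not relevant to the conversion: insurance, brokerage — on the buyer under both terms; not part of either seller's price.
From FOB to EXW, the seller no longer bears: inland to port, export clearance, origin terminal.
EXW price = 18461.77 − 171.85 − 161.43 − 439.53 = 17688.96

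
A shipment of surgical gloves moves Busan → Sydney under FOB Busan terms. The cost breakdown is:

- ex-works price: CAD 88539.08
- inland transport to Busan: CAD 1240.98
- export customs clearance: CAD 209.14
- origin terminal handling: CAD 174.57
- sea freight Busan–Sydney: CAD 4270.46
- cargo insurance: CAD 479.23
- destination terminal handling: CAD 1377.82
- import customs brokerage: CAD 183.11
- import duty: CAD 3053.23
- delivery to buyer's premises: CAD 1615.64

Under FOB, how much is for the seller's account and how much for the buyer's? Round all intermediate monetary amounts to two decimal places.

Seller: CAD 90163.77; buyer: CAD 10979.49

FOB: the seller bears costs until goods are on board at the origin port; the buyer bears freight, insurance and all costs thereafter.
Seller's account: goods 88539.08 + inland to port 1240.98 + export clearance 209.14 + origin terminal 174.57 = 90163.77
Buyer's account: freight 4270.46 + insurance 479.23 + destination terminal 1377.82 + brokerage 183.11 + duty 3053.23 + delivery 1615.64 = 10979.49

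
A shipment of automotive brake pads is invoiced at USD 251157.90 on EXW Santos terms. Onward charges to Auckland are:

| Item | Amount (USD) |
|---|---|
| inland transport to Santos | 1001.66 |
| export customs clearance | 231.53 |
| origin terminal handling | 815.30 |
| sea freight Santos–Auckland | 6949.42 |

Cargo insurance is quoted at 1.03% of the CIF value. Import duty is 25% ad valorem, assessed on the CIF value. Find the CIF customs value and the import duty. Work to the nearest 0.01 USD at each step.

CIF value: USD 262863.30; import duty: USD 65715.83

Let C be the CIF value. C = EXW price + pre-shipment costs + freight + 1.03% × C
C − 1.03% × C = 251157.90 + 1001.66 + 231.53 + 815.30 + 6949.42
0.9897 × C = 260155.81
C = 260155.81 / 0.9897 = 262863.30
Insurance premium = 1.03% × 262863.30 = 2707.49
Import duty = 262863.30 × 25% = 65715.83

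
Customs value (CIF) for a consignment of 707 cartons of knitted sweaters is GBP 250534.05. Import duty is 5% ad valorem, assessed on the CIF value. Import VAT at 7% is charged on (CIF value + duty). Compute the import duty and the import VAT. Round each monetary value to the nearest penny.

Import duty = 250534.05 × 5% = 12526.70
VAT base = CIF + duty = 250534.05 + 12526.70 = 263060.75
Import VAT = 263060.75 × 7% = 18414.25

Import duty: GBP 12526.70; import VAT: GBP 18414.25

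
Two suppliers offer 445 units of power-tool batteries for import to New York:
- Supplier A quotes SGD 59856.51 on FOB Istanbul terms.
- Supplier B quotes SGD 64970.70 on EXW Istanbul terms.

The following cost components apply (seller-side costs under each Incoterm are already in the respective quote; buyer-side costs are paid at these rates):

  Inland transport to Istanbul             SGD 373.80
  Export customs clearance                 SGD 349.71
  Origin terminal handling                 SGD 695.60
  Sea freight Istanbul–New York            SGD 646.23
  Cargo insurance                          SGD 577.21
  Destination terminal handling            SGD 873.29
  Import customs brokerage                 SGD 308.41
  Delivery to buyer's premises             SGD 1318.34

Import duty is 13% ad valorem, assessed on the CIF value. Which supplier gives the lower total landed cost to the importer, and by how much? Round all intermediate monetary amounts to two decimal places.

Supplier A (FOB):
CIF value = FOB price + freight + insurance = 59856.51 + 646.23 + 577.21 = 61079.95
Import duty = 61079.95 × 13% = 7940.39
Buyer bears (A): 646.23 + 577.21 + 873.29 + 308.41 + 1318.34 = 3723.48
Landed cost (A) = invoice 59856.51 + 3723.48 + duty 7940.39 = 71520.38
Supplier B (EXW):
CIF value = EXW price + inland to port + export clearance + origin terminal + freight + insurance = 64970.70 + 373.80 + 349.71 + 695.60 + 646.23 + 577.21 = 67613.25
Import duty = 67613.25 × 13% = 8789.72
Buyer bears (B): 373.80 + 349.71 + 695.60 + 646.23 + 577.21 + 873.29 + 308.41 + 1318.34 = 5142.59
Landed cost (B) = invoice 64970.70 + 5142.59 + duty 8789.72 = 78903.01
Difference = |71520.38 − 78903.01| = 7382.63

Supplier A is cheaper by SGD 7382.63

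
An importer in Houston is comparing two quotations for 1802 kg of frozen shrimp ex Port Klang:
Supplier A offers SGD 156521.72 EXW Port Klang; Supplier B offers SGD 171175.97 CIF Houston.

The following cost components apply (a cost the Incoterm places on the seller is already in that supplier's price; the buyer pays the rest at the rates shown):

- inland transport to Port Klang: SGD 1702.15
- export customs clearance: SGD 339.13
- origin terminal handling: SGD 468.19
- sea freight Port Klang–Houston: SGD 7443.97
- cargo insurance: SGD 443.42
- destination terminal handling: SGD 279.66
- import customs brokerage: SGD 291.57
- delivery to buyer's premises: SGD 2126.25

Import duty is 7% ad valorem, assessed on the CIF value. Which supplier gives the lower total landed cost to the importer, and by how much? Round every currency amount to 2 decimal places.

Supplier A is cheaper by SGD 4555.41

Supplier A (EXW):
CIF value = EXW price + inland to port + export clearance + origin terminal + freight + insurance = 156521.72 + 1702.15 + 339.13 + 468.19 + 7443.97 + 443.42 = 166918.58
Import duty = 166918.58 × 7% = 11684.30
Buyer bears (A): 1702.15 + 339.13 + 468.19 + 7443.97 + 443.42 + 279.66 + 291.57 + 2126.25 = 13094.34
Landed cost (A) = invoice 156521.72 + 13094.34 + duty 11684.30 = 181300.36
Supplier B (CIF):
The CIF price already equals the CIF value: 171175.97
Import duty = 171175.97 × 7% = 11982.32
Buyer bears (B): 279.66 + 291.57 + 2126.25 = 2697.48
Landed cost (B) = invoice 171175.97 + 2697.48 + duty 11982.32 = 185855.77
Difference = |181300.36 − 185855.77| = 4555.41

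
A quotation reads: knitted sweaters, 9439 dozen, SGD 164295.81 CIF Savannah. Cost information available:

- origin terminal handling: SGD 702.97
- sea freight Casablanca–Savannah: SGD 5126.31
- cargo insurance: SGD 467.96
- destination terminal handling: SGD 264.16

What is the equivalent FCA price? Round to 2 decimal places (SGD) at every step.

FCA price: SGD 157998.57

Not relevant to the conversion: destination terminal — on the buyer under both terms; not part of either seller's price.
From CIF to FCA, the seller no longer bears: origin terminal, freight, insurance.
FCA price = 164295.81 − 702.97 − 5126.31 − 467.96 = 157998.57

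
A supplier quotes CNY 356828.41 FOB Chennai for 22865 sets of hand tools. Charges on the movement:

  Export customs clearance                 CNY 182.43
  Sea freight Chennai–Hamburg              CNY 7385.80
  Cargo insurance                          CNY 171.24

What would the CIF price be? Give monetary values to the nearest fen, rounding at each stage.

Not relevant to the conversion: export clearance — on the seller under both FOB and CIF; already in the FOB price and stays in the CIF price.
From FOB to CIF, the seller additionally bears: freight, insurance.
CIF price = 356828.41 + 7385.80 + 171.24 = 364385.45

CIF price: CNY 364385.45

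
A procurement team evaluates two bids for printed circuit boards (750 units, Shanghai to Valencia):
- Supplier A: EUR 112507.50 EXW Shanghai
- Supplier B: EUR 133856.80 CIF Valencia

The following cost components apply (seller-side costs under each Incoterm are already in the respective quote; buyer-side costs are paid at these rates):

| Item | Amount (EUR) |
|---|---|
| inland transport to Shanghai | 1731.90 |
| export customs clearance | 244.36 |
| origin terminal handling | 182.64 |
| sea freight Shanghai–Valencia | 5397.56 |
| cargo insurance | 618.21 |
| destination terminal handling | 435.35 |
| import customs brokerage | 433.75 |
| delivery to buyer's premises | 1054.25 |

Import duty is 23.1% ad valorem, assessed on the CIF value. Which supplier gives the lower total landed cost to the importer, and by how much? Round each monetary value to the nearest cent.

Supplier A (EXW):
CIF value = EXW price + inland to port + export clearance + origin terminal + freight + insurance = 112507.50 + 1731.90 + 244.36 + 182.64 + 5397.56 + 618.21 = 120682.17
Import duty = 120682.17 × 23.1% = 27877.58
Buyer bears (A): 1731.90 + 244.36 + 182.64 + 5397.56 + 618.21 + 435.35 + 433.75 + 1054.25 = 10098.02
Landed cost (A) = invoice 112507.50 + 10098.02 + duty 27877.58 = 150483.10
Supplier B (CIF):
The CIF price already equals the CIF value: 133856.80
Import duty = 133856.80 × 23.1% = 30920.92
Buyer bears (B): 435.35 + 433.75 + 1054.25 = 1923.35
Landed cost (B) = invoice 133856.80 + 1923.35 + duty 30920.92 = 166701.07
Difference = |150483.10 − 166701.07| = 16217.97

Supplier A is cheaper by EUR 16217.97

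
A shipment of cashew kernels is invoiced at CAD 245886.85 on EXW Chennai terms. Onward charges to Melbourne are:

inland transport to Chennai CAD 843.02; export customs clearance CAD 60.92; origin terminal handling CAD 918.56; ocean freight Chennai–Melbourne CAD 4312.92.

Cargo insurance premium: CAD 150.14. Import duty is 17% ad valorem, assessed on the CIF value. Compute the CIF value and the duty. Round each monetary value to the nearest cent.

CIF value: CAD 252172.41; import duty: CAD 42869.31

CIF = EXW price + pre-shipment costs + freight + insurance
CIF = 245886.85 + 843.02 + 60.92 + 918.56 + 4312.92 + 150.14 = 252172.41
Import duty = 252172.41 × 17% = 42869.31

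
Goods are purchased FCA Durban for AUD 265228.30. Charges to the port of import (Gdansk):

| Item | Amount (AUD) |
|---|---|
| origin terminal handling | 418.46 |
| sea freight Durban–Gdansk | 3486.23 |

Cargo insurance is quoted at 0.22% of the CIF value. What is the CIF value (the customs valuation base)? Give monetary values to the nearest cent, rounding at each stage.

Let C be the CIF value. C = FCA price + pre-shipment costs + freight + 0.22% × C
C − 0.22% × C = 265228.30 + 418.46 + 3486.23
0.9978 × C = 269132.99
C = 269132.99 / 0.9978 = 269726.39
Insurance premium = 0.22% × 269726.39 = 593.40

CIF value: AUD 269726.39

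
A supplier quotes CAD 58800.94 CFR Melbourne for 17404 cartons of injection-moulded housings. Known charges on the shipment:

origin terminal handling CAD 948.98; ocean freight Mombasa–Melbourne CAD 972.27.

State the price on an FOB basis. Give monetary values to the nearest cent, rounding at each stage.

Not relevant to the conversion: origin terminal — on the seller under both CFR and FOB; already in the CFR price and stays in the FOB price.
From CFR to FOB, the seller no longer bears: freight.
FOB price = 58800.94 − 972.27 = 57828.67

FOB price: CAD 57828.67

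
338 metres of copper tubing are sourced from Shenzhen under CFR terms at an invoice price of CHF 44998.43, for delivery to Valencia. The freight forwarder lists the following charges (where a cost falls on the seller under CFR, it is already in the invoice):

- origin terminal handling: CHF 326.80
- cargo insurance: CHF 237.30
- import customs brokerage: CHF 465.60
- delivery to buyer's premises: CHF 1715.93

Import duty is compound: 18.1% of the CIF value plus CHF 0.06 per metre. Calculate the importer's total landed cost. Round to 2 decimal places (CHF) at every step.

Total landed cost: CHF 55625.21

CFR: the seller pays costs through ocean freight to the destination port, but not insurance.
Already in the invoice (seller's account under CFR): origin terminal — exclude.
CIF value = CFR price + insurance = 44998.43 + 237.30 = 45235.73
Ad valorem component: 45235.73 × 18.1% = 8187.67
Specific component: 338 × 0.06 = 20.28
Import duty = 8187.67 + 20.28 = 8207.95
Buyer bears: insurance 237.30 + brokerage 465.60 + delivery 1715.93 + duty 8207.95 = 10626.78
Landed cost = invoice 44998.43 + 10626.78 = 55625.21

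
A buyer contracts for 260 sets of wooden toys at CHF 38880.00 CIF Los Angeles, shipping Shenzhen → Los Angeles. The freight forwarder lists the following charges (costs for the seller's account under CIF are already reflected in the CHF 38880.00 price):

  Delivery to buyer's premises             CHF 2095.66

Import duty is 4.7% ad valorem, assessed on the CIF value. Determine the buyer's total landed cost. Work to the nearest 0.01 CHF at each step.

CIF: the seller pays costs through ocean freight and marine insurance to the destination port.
The CIF price already equals the CIF value: 38880.00
Import duty = 38880.00 × 4.7% = 1827.36
Buyer bears: delivery 2095.66 + duty 1827.36 = 3923.02
Landed cost = invoice 38880.00 + 3923.02 = 42803.02

Total landed cost: CHF 42803.02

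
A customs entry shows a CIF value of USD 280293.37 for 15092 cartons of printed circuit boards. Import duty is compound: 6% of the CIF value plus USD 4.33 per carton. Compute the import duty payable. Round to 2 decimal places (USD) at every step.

Import duty: USD 82165.96

Ad valorem component: 280293.37 × 6% = 16817.60
Specific component: 15092 × 4.33 = 65348.36
Import duty = 16817.60 + 65348.36 = 82165.96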